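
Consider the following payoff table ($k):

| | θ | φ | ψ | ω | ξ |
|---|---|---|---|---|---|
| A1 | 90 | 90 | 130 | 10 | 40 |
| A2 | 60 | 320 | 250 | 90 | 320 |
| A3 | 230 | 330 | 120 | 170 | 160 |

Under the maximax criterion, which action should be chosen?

Row maxima: A1=130, A2=320, A3=330
Best best-case = 330 → A3.

A3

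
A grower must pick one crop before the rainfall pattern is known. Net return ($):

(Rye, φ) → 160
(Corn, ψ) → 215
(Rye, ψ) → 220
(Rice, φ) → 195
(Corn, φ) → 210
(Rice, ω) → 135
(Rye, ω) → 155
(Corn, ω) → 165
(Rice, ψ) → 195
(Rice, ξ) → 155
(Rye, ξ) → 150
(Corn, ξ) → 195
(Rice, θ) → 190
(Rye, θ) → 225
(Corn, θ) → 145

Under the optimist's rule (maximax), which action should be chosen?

Rye

Row maxima: Rye=225, Corn=215, Rice=195
Best best-case = 225 → Rye.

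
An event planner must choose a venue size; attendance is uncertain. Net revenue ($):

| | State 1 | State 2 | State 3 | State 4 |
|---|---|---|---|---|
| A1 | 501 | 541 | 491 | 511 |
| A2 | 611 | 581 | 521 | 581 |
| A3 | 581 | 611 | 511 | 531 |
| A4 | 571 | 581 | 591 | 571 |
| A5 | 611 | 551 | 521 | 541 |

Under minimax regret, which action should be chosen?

Column bests: State 1=611, State 2=611, State 3=591, State 4=581.
A1 regrets: 110, 70, 100, 70 → max 110
A2 regrets: 0, 30, 70, 0 → max 70
A3 regrets: 30, 0, 80, 50 → max 80
A4 regrets: 40, 30, 0, 10 → max 40
A5 regrets: 0, 60, 70, 40 → max 70
Smallest max regret = 40 → A4.

A4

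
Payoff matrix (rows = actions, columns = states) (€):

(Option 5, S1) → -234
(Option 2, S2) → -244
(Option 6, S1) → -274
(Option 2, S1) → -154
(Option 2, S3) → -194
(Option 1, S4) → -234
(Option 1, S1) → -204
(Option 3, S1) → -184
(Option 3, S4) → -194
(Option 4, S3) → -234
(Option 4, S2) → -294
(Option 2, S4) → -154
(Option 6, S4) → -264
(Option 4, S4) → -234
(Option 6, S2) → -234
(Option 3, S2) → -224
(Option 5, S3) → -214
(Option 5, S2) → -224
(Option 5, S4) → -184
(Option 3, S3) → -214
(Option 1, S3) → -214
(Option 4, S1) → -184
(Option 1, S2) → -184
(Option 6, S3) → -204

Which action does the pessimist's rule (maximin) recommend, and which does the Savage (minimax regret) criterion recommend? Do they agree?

Row minima: Option 1=-234, Option 2=-244, Option 3=-224, Option 4=-294, Option 5=-234, Option 6=-274
Best worst-case = -224 → Option 3.
Column bests: S1=-154, S2=-184, S3=-194, S4=-154.
Option 1 regrets: 50, 0, 20, 80 → max 80
Option 2 regrets: 0, 60, 0, 0 → max 60
Option 3 regrets: 30, 40, 20, 40 → max 40
Option 4 regrets: 30, 110, 40, 80 → max 110
Option 5 regrets: 80, 40, 20, 30 → max 80
Option 6 regrets: 120, 50, 10, 110 → max 120
Smallest max regret = 40 → Option 3.

maximin → Option 3; minimax regret → Option 3 (agree)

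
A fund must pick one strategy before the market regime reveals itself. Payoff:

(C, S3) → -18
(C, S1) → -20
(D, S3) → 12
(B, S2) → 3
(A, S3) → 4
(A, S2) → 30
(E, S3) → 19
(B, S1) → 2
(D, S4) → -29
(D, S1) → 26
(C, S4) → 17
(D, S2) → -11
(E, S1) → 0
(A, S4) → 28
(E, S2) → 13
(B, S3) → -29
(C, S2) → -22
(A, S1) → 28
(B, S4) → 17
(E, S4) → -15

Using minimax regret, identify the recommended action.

A

Column bests: S1=28, S2=30, S3=19, S4=28.
A regrets: 0, 0, 15, 0 → max 15
B regrets: 26, 27, 48, 11 → max 48
C regrets: 48, 52, 37, 11 → max 52
D regrets: 2, 41, 7, 57 → max 57
E regrets: 28, 17, 0, 43 → max 43
Smallest max regret = 15 → A.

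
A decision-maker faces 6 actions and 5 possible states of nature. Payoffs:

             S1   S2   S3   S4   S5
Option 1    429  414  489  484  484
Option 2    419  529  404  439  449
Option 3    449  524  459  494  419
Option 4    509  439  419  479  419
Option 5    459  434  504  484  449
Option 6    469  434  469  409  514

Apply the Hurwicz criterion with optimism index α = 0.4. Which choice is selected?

Option 1: 0.4·489 + 0.6·414 = 444
Option 2: 0.4·529 + 0.6·404 = 454
Option 3: 0.4·524 + 0.6·419 = 461
Option 4: 0.4·509 + 0.6·419 = 455
Option 5: 0.4·504 + 0.6·434 = 462
Option 6: 0.4·514 + 0.6·409 = 451
Highest Hurwicz score = 462 → Option 5.

Option 5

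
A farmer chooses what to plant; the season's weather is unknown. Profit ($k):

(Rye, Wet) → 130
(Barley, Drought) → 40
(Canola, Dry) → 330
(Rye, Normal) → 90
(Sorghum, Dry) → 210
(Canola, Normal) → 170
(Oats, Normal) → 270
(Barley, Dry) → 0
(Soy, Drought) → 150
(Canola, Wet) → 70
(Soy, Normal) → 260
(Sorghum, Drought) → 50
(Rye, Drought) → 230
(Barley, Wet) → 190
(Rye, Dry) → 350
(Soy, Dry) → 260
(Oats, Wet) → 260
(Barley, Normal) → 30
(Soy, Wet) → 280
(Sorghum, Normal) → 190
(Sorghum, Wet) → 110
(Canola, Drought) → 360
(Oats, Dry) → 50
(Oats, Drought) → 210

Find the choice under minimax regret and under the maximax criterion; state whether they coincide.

Column bests: Drought=360, Dry=350, Normal=270, Wet=280.
Oats regrets: 150, 300, 0, 20 → max 300
Barley regrets: 320, 350, 240, 90 → max 350
Sorghum regrets: 310, 140, 80, 170 → max 310
Soy regrets: 210, 90, 10, 0 → max 210
Rye regrets: 130, 0, 180, 150 → max 180
Canola regrets: 0, 20, 100, 210 → max 210
Smallest max regret = 180 → Rye.
Row maxima: Oats=270, Barley=190, Sorghum=210, Soy=280, Rye=350, Canola=360
Best best-case = 360 → Canola.

minimax regret → Rye; maximax → Canola (disagree)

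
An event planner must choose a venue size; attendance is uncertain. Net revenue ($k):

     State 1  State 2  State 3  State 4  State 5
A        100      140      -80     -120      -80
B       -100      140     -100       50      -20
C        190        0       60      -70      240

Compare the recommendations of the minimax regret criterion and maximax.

minimax regret → C; maximax → C (agree)

Column bests: State 1=190, State 2=140, State 3=60, State 4=50, State 5=240.
A regrets: 90, 0, 140, 170, 320 → max 320
B regrets: 290, 0, 160, 0, 260 → max 290
C regrets: 0, 140, 0, 120, 0 → max 140
Smallest max regret = 140 → C.
Row maxima: A=140, B=140, C=240
Best best-case = 240 → C.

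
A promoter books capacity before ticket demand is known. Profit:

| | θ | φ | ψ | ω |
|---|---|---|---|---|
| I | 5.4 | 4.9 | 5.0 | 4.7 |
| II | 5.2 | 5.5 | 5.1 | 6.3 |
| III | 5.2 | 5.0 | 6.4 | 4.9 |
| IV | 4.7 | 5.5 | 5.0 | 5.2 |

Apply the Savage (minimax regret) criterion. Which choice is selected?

II

Column bests: θ=5.4, φ=5.5, ψ=6.4, ω=6.3.
I regrets: 0.0, 0.6, 1.4, 1.6 → max 1.6
II regrets: 0.2, 0.0, 1.3, 0.0 → max 1.3
III regrets: 0.2, 0.5, 0.0, 1.4 → max 1.4
IV regrets: 0.7, 0.0, 1.4, 1.1 → max 1.4
Smallest max regret = 1.3 → II.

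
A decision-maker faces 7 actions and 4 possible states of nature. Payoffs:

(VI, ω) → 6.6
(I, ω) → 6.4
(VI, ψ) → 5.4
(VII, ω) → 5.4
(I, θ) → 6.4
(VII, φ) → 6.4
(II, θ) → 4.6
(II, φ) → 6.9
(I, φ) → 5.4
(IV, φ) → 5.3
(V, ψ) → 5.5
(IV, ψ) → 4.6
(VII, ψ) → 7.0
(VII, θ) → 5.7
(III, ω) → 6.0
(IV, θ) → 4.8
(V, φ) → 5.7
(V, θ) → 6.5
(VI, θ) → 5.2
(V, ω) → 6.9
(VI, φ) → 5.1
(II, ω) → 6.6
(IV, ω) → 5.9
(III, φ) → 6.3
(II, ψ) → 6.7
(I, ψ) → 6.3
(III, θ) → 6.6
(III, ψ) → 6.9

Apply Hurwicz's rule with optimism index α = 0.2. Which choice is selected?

III

I: 0.2·6.4 + 0.8·5.4 = 5.6
II: 0.2·6.9 + 0.8·4.6 = 5.06
III: 0.2·6.9 + 0.8·6.0 = 6.18
IV: 0.2·5.9 + 0.8·4.6 = 4.86
V: 0.2·6.9 + 0.8·5.5 = 5.78
VI: 0.2·6.6 + 0.8·5.1 = 5.4
VII: 0.2·7.0 + 0.8·5.4 = 5.72
Highest Hurwicz score = 6.18 → III.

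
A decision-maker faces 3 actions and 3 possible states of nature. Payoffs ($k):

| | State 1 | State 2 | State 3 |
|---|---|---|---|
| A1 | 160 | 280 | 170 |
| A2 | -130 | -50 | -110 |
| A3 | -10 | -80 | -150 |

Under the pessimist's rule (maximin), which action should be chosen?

A1

Row minima: A1=160, A2=-130, A3=-150
Best worst-case = 160 → A1.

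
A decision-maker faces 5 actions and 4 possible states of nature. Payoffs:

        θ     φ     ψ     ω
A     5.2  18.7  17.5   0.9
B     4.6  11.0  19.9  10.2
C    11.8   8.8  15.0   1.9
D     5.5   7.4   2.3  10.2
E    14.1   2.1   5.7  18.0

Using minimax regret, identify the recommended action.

Column bests: θ=14.1, φ=18.7, ψ=19.9, ω=18.0.
A regrets: 8.9, 0.0, 2.4, 17.1 → max 17.1
B regrets: 9.5, 7.7, 0.0, 7.8 → max 9.5
C regrets: 2.3, 9.9, 4.9, 16.1 → max 16.1
D regrets: 8.6, 11.3, 17.6, 7.8 → max 17.6
E regrets: 0.0, 16.6, 14.2, 0.0 → max 16.6
Smallest max regret = 9.5 → B.

B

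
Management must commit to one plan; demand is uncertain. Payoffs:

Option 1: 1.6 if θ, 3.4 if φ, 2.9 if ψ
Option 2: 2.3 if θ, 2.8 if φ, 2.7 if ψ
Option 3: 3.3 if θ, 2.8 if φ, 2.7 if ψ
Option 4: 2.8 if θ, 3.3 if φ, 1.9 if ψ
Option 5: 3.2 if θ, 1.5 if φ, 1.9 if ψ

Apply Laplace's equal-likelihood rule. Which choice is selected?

Option 3

Row averages: Option 1=79/30, Option 2=2.6, Option 3=44/15, Option 4=8/3, Option 5=2.2
Highest average = 44/15 → Option 3.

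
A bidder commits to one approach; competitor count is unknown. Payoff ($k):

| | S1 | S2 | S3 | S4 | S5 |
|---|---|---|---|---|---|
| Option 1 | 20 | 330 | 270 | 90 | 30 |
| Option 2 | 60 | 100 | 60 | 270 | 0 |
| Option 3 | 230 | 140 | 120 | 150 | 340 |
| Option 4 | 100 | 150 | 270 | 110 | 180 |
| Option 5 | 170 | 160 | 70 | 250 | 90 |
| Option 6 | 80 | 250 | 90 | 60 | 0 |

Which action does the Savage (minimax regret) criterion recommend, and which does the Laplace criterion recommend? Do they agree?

Column bests: S1=230, S2=330, S3=270, S4=270, S5=340.
Option 1 regrets: 210, 0, 0, 180, 310 → max 310
Option 2 regrets: 170, 230, 210, 0, 340 → max 340
Option 3 regrets: 0, 190, 150, 120, 0 → max 190
Option 4 regrets: 130, 180, 0, 160, 160 → max 180
Option 5 regrets: 60, 170, 200, 20, 250 → max 250
Option 6 regrets: 150, 80, 180, 210, 340 → max 340
Smallest max regret = 180 → Option 4.
Row averages: Option 1=148, Option 2=98, Option 3=196, Option 4=162, Option 5=148, Option 6=96
Highest average = 196 → Option 3.

minimax regret → Option 4; laplace → Option 3 (disagree)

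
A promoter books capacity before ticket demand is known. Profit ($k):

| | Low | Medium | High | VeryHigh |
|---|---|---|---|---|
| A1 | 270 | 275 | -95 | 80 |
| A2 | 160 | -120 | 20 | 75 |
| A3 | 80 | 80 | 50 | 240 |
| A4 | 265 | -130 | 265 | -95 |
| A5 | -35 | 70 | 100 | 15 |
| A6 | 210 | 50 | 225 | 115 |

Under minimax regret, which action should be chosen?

A3

Column bests: Low=270, Medium=275, High=265, VeryHigh=240.
A1 regrets: 0, 0, 360, 160 → max 360
A2 regrets: 110, 395, 245, 165 → max 395
A3 regrets: 190, 195, 215, 0 → max 215
A4 regrets: 5, 405, 0, 335 → max 405
A5 regrets: 305, 205, 165, 225 → max 305
A6 regrets: 60, 225, 40, 125 → max 225
Smallest max regret = 215 → A3.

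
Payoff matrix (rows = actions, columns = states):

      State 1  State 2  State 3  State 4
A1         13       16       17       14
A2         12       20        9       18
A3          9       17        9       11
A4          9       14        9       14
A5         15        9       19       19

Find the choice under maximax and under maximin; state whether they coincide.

Row maxima: A1=17, A2=20, A3=17, A4=14, A5=19
Best best-case = 20 → A2.
Row minima: A1=13, A2=9, A3=9, A4=9, A5=9
Best worst-case = 13 → A1.

maximax → A2; maximin → A1 (disagree)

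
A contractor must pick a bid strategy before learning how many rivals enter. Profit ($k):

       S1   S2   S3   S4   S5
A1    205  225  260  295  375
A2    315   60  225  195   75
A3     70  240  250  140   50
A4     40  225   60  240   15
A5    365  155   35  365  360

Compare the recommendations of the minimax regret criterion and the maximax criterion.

Column bests: S1=365, S2=240, S3=260, S4=365, S5=375.
A1 regrets: 160, 15, 0, 70, 0 → max 160
A2 regrets: 50, 180, 35, 170, 300 → max 300
A3 regrets: 295, 0, 10, 225, 325 → max 325
A4 regrets: 325, 15, 200, 125, 360 → max 360
A5 regrets: 0, 85, 225, 0, 15 → max 225
Smallest max regret = 160 → A1.
Row maxima: A1=375, A2=315, A3=250, A4=240, A5=365
Best best-case = 375 → A1.

minimax regret → A1; maximax → A1 (agree)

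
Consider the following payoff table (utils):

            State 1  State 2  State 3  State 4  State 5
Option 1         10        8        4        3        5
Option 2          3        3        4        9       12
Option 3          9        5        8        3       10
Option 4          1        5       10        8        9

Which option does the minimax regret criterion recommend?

Option 3

Column bests: State 1=10, State 2=8, State 3=10, State 4=9, State 5=12.
Option 1 regrets: 0, 0, 6, 6, 7 → max 7
Option 2 regrets: 7, 5, 6, 0, 0 → max 7
Option 3 regrets: 1, 3, 2, 6, 2 → max 6
Option 4 regrets: 9, 3, 0, 1, 3 → max 9
Smallest max regret = 6 → Option 3.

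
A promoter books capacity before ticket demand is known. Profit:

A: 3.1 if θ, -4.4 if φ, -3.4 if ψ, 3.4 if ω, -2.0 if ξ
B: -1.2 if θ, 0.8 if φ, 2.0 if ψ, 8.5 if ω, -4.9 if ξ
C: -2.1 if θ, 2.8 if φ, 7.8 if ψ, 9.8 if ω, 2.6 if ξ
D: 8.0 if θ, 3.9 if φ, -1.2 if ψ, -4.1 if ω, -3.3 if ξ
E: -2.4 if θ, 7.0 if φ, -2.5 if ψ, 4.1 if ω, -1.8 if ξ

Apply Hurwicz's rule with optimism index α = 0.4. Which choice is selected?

A: 0.4·3.4 + 0.6·(-4.4) = -1.28
B: 0.4·8.5 + 0.6·(-4.9) = 0.46
C: 0.4·9.8 + 0.6·(-2.1) = 2.66
D: 0.4·8.0 + 0.6·(-4.1) = 0.74
E: 0.4·7.0 + 0.6·(-2.5) = 1.3
Highest Hurwicz score = 2.66 → C.

C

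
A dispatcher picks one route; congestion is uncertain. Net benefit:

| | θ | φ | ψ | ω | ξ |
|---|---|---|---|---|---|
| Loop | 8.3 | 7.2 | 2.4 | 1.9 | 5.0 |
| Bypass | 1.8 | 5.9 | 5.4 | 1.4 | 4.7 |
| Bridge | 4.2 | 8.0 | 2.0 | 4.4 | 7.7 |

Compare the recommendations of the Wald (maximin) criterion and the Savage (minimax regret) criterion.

Row minima: Loop=1.9, Bypass=1.4, Bridge=2.0
Best worst-case = 2.0 → Bridge.
Column bests: θ=8.3, φ=8.0, ψ=5.4, ω=4.4, ξ=7.7.
Loop regrets: 0.0, 0.8, 3.0, 2.5, 2.7 → max 3.0
Bypass regrets: 6.5, 2.1, 0.0, 3.0, 3.0 → max 6.5
Bridge regrets: 4.1, 0.0, 3.4, 0.0, 0.0 → max 4.1
Smallest max regret = 3.0 → Loop.

maximin → Bridge; minimax regret → Loop (disagree)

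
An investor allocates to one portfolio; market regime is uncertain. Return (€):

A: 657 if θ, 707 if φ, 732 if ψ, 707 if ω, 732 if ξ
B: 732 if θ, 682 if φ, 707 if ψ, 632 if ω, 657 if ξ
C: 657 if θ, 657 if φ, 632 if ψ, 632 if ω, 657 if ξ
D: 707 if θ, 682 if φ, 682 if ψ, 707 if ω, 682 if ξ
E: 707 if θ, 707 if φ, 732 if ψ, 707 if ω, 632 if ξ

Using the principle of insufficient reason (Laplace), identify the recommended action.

A

Row averages: A=707, B=682, C=647, D=692, E=697
Highest average = 707 → A.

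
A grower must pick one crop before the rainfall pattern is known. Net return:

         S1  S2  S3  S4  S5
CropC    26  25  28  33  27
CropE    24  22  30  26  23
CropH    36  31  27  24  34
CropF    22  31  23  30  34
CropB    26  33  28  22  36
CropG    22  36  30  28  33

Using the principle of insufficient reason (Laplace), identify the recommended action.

CropH

Row averages: CropC=27.8, CropE=25, CropH=30.4, CropF=28, CropB=29, CropG=29.8
Highest average = 30.4 → CropH.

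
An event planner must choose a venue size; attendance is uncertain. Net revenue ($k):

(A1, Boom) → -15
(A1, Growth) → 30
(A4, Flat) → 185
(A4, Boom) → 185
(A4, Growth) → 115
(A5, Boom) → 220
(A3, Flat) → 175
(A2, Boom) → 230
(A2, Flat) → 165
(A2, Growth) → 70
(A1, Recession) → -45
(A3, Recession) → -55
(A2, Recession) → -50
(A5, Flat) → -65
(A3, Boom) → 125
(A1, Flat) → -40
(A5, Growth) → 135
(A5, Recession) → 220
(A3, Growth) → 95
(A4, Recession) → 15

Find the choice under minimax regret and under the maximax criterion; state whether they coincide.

minimax regret → A4; maximax → A2 (disagree)

Column bests: Recession=220, Flat=185, Growth=135, Boom=230.
A1 regrets: 265, 225, 105, 245 → max 265
A2 regrets: 270, 20, 65, 0 → max 270
A3 regrets: 275, 10, 40, 105 → max 275
A4 regrets: 205, 0, 20, 45 → max 205
A5 regrets: 0, 250, 0, 10 → max 250
Smallest max regret = 205 → A4.
Row maxima: A1=30, A2=230, A3=175, A4=185, A5=220
Best best-case = 230 → A2.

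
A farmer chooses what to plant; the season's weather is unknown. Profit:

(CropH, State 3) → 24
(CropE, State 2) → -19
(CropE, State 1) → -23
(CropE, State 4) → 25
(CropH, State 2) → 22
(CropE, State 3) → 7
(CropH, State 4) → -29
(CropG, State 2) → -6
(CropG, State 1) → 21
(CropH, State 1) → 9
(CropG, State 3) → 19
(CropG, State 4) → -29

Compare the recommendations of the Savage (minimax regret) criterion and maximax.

Column bests: State 1=21, State 2=22, State 3=24, State 4=25.
CropH regrets: 12, 0, 0, 54 → max 54
CropE regrets: 44, 41, 17, 0 → max 44
CropG regrets: 0, 28, 5, 54 → max 54
Smallest max regret = 44 → CropE.
Row maxima: CropH=24, CropE=25, CropG=21
Best best-case = 25 → CropE.

minimax regret → CropE; maximax → CropE (agree)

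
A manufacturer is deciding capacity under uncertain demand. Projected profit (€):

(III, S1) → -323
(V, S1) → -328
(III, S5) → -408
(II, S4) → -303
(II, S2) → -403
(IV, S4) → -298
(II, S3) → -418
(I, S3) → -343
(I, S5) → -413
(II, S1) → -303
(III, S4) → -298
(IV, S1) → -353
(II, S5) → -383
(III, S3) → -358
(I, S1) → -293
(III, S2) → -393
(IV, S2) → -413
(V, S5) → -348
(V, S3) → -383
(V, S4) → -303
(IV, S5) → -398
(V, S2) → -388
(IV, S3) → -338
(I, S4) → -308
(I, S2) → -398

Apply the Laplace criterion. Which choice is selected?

Row averages: I=-351, II=-362, III=-356, IV=-360, V=-350
Highest average = -350 → V.

V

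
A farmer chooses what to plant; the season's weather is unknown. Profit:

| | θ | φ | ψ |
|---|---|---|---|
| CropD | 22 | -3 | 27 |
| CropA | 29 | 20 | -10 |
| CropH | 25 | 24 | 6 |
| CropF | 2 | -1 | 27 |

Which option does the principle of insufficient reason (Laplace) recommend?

Row averages: CropD=46/3, CropA=13, CropH=55/3, CropF=28/3
Highest average = 55/3 → CropH.

CropH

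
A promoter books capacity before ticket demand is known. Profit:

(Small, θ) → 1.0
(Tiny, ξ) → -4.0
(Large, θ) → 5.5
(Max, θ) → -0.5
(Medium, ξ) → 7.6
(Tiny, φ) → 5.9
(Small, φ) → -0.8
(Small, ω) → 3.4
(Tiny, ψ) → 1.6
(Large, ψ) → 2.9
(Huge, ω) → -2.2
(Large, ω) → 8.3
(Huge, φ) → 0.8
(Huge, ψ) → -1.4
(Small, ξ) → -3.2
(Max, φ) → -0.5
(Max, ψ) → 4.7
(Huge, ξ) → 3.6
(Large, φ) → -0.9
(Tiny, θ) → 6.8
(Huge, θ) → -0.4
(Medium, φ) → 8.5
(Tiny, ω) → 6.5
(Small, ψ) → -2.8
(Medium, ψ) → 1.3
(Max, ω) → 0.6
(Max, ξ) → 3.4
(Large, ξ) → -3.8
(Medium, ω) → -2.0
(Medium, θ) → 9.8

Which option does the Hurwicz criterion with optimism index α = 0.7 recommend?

Tiny: 0.7·6.8 + 0.3·(-4.0) = 3.56
Small: 0.7·3.4 + 0.3·(-3.2) = 1.42
Medium: 0.7·9.8 + 0.3·(-2.0) = 6.26
Large: 0.7·8.3 + 0.3·(-3.8) = 4.67
Huge: 0.7·3.6 + 0.3·(-2.2) = 1.86
Max: 0.7·4.7 + 0.3·(-0.5) = 3.14
Highest Hurwicz score = 6.26 → Medium.

Medium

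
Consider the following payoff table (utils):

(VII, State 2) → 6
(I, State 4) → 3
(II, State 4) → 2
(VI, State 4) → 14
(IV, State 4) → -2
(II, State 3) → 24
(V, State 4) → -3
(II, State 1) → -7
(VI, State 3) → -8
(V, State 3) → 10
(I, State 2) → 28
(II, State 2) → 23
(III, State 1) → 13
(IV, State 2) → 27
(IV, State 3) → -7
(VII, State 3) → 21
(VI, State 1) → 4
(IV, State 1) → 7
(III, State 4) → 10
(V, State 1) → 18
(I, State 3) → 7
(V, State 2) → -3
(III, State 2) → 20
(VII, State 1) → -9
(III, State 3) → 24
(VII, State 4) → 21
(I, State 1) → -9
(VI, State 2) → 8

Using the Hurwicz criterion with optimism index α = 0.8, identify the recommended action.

III

I: 0.8·28 + 0.2·(-9) = 20.6
II: 0.8·24 + 0.2·(-7) = 17.8
III: 0.8·24 + 0.2·10 = 21.2
IV: 0.8·27 + 0.2·(-7) = 20.2
V: 0.8·18 + 0.2·(-3) = 13.8
VI: 0.8·14 + 0.2·(-8) = 9.6
VII: 0.8·21 + 0.2·(-9) = 15
Highest Hurwicz score = 21.2 → III.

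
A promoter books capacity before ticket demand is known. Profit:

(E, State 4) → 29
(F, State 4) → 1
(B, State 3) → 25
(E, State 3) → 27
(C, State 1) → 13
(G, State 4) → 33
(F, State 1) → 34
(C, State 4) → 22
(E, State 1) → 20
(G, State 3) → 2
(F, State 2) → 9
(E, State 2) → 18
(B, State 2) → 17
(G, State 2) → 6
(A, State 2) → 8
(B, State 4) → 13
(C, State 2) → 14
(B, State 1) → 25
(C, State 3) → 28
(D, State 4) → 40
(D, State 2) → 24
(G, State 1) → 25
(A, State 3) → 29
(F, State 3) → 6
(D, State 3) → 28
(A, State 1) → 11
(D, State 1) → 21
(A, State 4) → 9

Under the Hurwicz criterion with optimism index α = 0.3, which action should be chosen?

D

A: 0.3·29 + 0.7·8 = 14.3
B: 0.3·25 + 0.7·13 = 16.6
C: 0.3·28 + 0.7·13 = 17.5
D: 0.3·40 + 0.7·21 = 26.7
E: 0.3·29 + 0.7·18 = 21.3
F: 0.3·34 + 0.7·1 = 10.9
G: 0.3·33 + 0.7·2 = 11.3
Highest Hurwicz score = 26.7 → D.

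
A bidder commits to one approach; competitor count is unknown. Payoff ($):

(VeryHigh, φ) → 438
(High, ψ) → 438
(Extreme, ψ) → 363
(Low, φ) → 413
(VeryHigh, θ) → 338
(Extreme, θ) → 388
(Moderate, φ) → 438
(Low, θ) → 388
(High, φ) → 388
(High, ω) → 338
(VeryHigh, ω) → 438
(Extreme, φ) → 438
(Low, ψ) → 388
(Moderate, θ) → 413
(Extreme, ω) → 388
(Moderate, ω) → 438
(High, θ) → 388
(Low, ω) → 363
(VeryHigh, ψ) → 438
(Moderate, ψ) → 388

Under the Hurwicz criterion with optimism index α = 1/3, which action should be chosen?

Low: 1/3·413 + 2/3·363 = 1139/3
Moderate: 1/3·438 + 2/3·388 = 1214/3
High: 1/3·438 + 2/3·338 = 1114/3
VeryHigh: 1/3·438 + 2/3·338 = 1114/3
Extreme: 1/3·438 + 2/3·363 = 388
Highest Hurwicz score = 1214/3 → Moderate.

Moderate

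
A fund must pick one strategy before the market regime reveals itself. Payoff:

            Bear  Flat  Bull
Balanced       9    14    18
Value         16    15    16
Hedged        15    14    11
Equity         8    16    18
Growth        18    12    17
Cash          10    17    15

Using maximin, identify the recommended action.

Value

Row minima: Balanced=9, Value=15, Hedged=11, Equity=8, Growth=12, Cash=10
Best worst-case = 15 → Value.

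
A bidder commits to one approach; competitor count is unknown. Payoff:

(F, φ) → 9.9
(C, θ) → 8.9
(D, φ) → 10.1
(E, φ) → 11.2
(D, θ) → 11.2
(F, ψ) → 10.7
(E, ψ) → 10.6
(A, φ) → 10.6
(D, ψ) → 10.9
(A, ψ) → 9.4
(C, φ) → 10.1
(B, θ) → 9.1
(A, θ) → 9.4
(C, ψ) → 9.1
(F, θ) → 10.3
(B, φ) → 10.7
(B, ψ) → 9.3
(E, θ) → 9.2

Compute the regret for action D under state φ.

Best payoff under φ is 11.2.
Regret = 11.2 − 10.1 = 1.1.

1.1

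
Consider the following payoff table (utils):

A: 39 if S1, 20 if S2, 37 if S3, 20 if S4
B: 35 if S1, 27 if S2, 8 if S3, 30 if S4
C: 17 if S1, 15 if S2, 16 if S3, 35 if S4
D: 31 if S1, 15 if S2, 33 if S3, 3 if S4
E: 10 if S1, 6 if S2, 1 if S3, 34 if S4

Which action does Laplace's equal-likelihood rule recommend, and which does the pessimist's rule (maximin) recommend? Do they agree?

Row averages: A=29, B=25, C=20.75, D=20.5, E=12.75
Highest average = 29 → A.
Row minima: A=20, B=8, C=15, D=3, E=1
Best worst-case = 20 → A.

laplace → A; maximin → A (agree)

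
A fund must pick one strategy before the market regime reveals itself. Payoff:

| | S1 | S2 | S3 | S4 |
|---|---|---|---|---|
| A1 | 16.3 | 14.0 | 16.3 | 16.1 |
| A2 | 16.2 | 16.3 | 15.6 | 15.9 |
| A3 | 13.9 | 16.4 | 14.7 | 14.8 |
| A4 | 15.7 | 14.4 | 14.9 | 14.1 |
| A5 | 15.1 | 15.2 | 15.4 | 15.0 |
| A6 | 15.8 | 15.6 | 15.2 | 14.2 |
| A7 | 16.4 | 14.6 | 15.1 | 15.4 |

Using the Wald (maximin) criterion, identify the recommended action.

A2

Row minima: A1=14.0, A2=15.6, A3=13.9, A4=14.1, A5=15.0, A6=14.2, A7=14.6
Best worst-case = 15.6 → A2.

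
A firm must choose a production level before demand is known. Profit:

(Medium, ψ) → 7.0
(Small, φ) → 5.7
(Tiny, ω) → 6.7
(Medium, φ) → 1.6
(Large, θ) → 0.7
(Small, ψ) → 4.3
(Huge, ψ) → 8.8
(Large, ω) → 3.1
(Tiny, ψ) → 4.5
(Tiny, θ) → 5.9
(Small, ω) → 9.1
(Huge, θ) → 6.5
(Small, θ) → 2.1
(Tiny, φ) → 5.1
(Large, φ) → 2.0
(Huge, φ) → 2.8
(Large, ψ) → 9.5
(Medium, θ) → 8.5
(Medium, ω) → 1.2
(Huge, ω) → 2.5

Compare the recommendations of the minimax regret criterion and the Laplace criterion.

Column bests: θ=8.5, φ=5.7, ψ=9.5, ω=9.1.
Tiny regrets: 2.6, 0.6, 5.0, 2.4 → max 5.0
Small regrets: 6.4, 0.0, 5.2, 0.0 → max 6.4
Medium regrets: 0.0, 4.1, 2.5, 7.9 → max 7.9
Large regrets: 7.8, 3.7, 0.0, 6.0 → max 7.8
Huge regrets: 2.0, 2.9, 0.7, 6.6 → max 6.6
Smallest max regret = 5.0 → Tiny.
Row averages: Tiny=5.55, Small=5.3, Medium=4.575, Large=3.825, Huge=5.15
Highest average = 5.55 → Tiny.

minimax regret → Tiny; laplace → Tiny (agree)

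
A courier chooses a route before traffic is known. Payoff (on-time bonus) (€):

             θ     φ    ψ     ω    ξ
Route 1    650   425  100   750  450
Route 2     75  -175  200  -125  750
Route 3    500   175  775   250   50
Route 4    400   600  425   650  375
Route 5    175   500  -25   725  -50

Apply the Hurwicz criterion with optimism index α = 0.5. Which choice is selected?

Route 4

Route 1: 0.5·750 + 0.5·100 = 425
Route 2: 0.5·750 + 0.5·(-175) = 287.5
Route 3: 0.5·775 + 0.5·50 = 412.5
Route 4: 0.5·650 + 0.5·375 = 512.5
Route 5: 0.5·725 + 0.5·(-50) = 337.5
Highest Hurwicz score = 512.5 → Route 4.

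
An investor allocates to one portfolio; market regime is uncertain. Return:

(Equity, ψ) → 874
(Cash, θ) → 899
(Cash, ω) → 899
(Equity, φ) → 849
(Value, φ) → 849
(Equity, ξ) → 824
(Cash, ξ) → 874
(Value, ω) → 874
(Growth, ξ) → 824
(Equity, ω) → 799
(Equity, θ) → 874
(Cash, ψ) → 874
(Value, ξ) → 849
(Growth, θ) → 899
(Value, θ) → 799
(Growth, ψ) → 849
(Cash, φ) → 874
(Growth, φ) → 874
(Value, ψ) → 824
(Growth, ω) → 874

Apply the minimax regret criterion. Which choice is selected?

Column bests: θ=899, φ=874, ψ=874, ω=899, ξ=874.
Equity regrets: 25, 25, 0, 100, 50 → max 100
Growth regrets: 0, 0, 25, 25, 50 → max 50
Value regrets: 100, 25, 50, 25, 25 → max 100
Cash regrets: 0, 0, 0, 0, 0 → max 0
Smallest max regret = 0 → Cash.

Cash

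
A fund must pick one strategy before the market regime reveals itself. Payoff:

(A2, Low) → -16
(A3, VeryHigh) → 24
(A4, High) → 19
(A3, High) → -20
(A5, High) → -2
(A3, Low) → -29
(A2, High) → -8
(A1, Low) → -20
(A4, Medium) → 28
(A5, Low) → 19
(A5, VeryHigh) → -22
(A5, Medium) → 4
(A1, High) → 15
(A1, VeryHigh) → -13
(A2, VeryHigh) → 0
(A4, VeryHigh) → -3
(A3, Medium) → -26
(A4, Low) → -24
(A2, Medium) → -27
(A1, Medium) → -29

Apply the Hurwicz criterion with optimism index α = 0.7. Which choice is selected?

A1: 0.7·15 + 0.3·(-29) = 1.8
A2: 0.7·0 + 0.3·(-27) = -8.1
A3: 0.7·24 + 0.3·(-29) = 8.1
A4: 0.7·28 + 0.3·(-24) = 12.4
A5: 0.7·19 + 0.3·(-22) = 6.7
Highest Hurwicz score = 12.4 → A4.

A4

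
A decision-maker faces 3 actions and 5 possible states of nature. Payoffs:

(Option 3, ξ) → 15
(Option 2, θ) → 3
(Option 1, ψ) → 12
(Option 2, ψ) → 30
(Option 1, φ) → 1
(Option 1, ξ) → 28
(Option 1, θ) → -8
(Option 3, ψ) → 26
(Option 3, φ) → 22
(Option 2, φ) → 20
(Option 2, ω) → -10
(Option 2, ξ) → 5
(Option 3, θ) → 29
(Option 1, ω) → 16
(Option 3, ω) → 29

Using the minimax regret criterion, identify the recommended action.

Column bests: θ=29, φ=22, ψ=30, ω=29, ξ=28.
Option 1 regrets: 37, 21, 18, 13, 0 → max 37
Option 2 regrets: 26, 2, 0, 39, 23 → max 39
Option 3 regrets: 0, 0, 4, 0, 13 → max 13
Smallest max regret = 13 → Option 3.

Option 3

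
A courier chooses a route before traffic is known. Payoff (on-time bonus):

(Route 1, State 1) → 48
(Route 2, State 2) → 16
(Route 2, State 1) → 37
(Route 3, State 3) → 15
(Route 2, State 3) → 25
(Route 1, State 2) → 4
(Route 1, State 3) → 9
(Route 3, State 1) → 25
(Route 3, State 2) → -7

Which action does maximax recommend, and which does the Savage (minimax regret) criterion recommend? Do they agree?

maximax → Route 1; minimax regret → Route 2 (disagree)

Row maxima: Route 1=48, Route 2=37, Route 3=25
Best best-case = 48 → Route 1.
Column bests: State 1=48, State 2=16, State 3=25.
Route 1 regrets: 0, 12, 16 → max 16
Route 2 regrets: 11, 0, 0 → max 11
Route 3 regrets: 23, 23, 10 → max 23
Smallest max regret = 11 → Route 2.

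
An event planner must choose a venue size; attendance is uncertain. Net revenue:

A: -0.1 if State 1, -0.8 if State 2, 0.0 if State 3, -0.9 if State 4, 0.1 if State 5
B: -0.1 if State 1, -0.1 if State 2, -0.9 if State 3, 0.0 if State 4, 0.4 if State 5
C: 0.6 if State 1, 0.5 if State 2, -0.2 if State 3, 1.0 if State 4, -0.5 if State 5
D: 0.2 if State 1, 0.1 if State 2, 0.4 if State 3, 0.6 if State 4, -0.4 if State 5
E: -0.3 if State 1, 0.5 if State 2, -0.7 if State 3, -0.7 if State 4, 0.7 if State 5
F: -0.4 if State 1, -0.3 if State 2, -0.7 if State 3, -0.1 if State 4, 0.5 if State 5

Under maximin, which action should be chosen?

D

Row minima: A=-0.9, B=-0.9, C=-0.5, D=-0.4, E=-0.7, F=-0.7
Best worst-case = -0.4 → D.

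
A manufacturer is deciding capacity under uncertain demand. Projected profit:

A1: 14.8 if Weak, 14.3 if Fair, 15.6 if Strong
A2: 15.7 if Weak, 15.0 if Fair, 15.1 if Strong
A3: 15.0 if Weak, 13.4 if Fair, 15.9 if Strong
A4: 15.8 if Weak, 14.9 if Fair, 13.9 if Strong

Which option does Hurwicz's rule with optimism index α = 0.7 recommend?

A1: 0.7·15.6 + 0.3·14.3 = 15.21
A2: 0.7·15.7 + 0.3·15.0 = 15.49
A3: 0.7·15.9 + 0.3·13.4 = 15.15
A4: 0.7·15.8 + 0.3·13.9 = 15.23
Highest Hurwicz score = 15.49 → A2.

A2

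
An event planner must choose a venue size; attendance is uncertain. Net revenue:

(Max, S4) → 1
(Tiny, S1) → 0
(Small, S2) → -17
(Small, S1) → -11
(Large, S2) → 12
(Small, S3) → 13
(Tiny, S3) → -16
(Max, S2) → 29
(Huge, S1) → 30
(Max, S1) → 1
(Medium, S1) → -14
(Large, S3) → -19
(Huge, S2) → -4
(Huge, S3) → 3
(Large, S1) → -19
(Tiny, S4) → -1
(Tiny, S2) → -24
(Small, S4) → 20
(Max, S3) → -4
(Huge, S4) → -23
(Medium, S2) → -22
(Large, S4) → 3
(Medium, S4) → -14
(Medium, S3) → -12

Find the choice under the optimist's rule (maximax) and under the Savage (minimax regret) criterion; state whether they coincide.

maximax → Huge; minimax regret → Max (disagree)

Row maxima: Tiny=0, Small=20, Medium=-12, Large=12, Huge=30, Max=29
Best best-case = 30 → Huge.
Column bests: S1=30, S2=29, S3=13, S4=20.
Tiny regrets: 30, 53, 29, 21 → max 53
Small regrets: 41, 46, 0, 0 → max 46
Medium regrets: 44, 51, 25, 34 → max 51
Large regrets: 49, 17, 32, 17 → max 49
Huge regrets: 0, 33, 10, 43 → max 43
Max regrets: 29, 0, 17, 19 → max 29
Smallest max regret = 29 → Max.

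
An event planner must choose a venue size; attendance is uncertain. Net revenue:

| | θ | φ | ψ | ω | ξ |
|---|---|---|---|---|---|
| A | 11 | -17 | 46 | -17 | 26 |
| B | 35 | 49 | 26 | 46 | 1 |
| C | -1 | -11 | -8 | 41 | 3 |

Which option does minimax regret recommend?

B

Column bests: θ=35, φ=49, ψ=46, ω=46, ξ=26.
A regrets: 24, 66, 0, 63, 0 → max 66
B regrets: 0, 0, 20, 0, 25 → max 25
C regrets: 36, 60, 54, 5, 23 → max 60
Smallest max regret = 25 → B.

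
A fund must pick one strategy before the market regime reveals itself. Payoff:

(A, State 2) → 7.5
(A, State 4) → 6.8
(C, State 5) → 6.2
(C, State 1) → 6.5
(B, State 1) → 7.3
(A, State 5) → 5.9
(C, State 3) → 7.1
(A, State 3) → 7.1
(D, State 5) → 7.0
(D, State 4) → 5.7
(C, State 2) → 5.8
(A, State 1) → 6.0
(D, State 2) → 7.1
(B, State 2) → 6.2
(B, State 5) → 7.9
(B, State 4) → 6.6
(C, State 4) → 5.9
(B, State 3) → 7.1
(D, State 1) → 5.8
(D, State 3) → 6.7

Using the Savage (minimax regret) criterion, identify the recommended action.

B

Column bests: State 1=7.3, State 2=7.5, State 3=7.1, State 4=6.8, State 5=7.9.
A regrets: 1.3, 0.0, 0.0, 0.0, 2.0 → max 2.0
B regrets: 0.0, 1.3, 0.0, 0.2, 0.0 → max 1.3
C regrets: 0.8, 1.7, 0.0, 0.9, 1.7 → max 1.7
D regrets: 1.5, 0.4, 0.4, 1.1, 0.9 → max 1.5
Smallest max regret = 1.3 → B.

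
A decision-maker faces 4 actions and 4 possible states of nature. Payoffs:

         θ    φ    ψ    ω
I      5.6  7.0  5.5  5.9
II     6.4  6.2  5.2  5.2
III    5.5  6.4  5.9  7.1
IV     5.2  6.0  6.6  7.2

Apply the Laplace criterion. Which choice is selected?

Row averages: I=6, II=5.75, III=6.225, IV=6.25
Highest average = 6.25 → IV.

IV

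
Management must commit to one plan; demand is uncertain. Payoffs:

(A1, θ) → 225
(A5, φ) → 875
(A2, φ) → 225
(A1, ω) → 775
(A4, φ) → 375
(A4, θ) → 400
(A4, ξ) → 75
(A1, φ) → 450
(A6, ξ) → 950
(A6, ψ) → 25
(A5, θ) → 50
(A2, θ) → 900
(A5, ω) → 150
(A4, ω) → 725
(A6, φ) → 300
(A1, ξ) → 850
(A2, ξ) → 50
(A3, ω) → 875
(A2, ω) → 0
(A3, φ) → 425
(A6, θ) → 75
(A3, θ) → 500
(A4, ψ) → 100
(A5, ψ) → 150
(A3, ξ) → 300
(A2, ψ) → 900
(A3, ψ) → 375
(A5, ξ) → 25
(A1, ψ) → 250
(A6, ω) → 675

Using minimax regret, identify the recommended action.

Column bests: θ=900, φ=875, ψ=900, ω=875, ξ=950.
A1 regrets: 675, 425, 650, 100, 100 → max 675
A2 regrets: 0, 650, 0, 875, 900 → max 900
A3 regrets: 400, 450, 525, 0, 650 → max 650
A4 regrets: 500, 500, 800, 150, 875 → max 875
A5 regrets: 850, 0, 750, 725, 925 → max 925
A6 regrets: 825, 575, 875, 200, 0 → max 875
Smallest max regret = 650 → A3.

A3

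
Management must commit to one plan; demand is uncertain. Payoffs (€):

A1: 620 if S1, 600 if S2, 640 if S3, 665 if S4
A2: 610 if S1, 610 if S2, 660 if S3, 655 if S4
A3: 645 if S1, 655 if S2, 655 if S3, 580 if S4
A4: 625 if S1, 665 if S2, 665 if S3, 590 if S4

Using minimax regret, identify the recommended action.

A2

Column bests: S1=645, S2=665, S3=665, S4=665.
A1 regrets: 25, 65, 25, 0 → max 65
A2 regrets: 35, 55, 5, 10 → max 55
A3 regrets: 0, 10, 10, 85 → max 85
A4 regrets: 20, 0, 0, 75 → max 75
Smallest max regret = 55 → A2.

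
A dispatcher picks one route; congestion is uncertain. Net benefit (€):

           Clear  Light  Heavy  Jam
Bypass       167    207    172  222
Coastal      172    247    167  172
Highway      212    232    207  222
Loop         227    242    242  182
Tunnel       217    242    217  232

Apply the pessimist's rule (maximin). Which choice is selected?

Tunnel

Row minima: Bypass=167, Coastal=167, Highway=207, Loop=182, Tunnel=217
Best worst-case = 217 → Tunnel.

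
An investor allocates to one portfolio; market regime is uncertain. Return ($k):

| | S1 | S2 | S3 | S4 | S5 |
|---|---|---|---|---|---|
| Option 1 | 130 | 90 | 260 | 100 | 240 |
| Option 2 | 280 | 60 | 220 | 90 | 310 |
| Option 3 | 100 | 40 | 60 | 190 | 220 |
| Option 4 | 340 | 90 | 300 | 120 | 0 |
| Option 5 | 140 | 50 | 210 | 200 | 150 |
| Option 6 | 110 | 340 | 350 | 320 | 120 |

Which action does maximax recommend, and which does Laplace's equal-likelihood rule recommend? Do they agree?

maximax → Option 6; laplace → Option 6 (agree)

Row maxima: Option 1=260, Option 2=310, Option 3=220, Option 4=340, Option 5=210, Option 6=350
Best best-case = 350 → Option 6.
Row averages: Option 1=164, Option 2=192, Option 3=122, Option 4=170, Option 5=150, Option 6=248
Highest average = 248 → Option 6.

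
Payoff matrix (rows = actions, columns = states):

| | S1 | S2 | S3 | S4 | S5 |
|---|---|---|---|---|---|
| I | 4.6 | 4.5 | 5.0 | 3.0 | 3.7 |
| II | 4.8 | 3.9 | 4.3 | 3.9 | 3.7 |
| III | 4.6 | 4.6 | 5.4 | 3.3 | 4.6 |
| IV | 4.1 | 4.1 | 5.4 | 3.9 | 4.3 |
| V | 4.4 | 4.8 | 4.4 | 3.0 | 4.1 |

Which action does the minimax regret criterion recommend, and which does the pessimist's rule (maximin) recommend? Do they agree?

minimax regret → III; maximin → IV (disagree)

Column bests: S1=4.8, S2=4.8, S3=5.4, S4=3.9, S5=4.6.
I regrets: 0.2, 0.3, 0.4, 0.9, 0.9 → max 0.9
II regrets: 0.0, 0.9, 1.1, 0.0, 0.9 → max 1.1
III regrets: 0.2, 0.2, 0.0, 0.6, 0.0 → max 0.6
IV regrets: 0.7, 0.7, 0.0, 0.0, 0.3 → max 0.7
V regrets: 0.4, 0.0, 1.0, 0.9, 0.5 → max 1.0
Smallest max regret = 0.6 → III.
Row minima: I=3.0, II=3.7, III=3.3, IV=3.9, V=3.0
Best worst-case = 3.9 → IV.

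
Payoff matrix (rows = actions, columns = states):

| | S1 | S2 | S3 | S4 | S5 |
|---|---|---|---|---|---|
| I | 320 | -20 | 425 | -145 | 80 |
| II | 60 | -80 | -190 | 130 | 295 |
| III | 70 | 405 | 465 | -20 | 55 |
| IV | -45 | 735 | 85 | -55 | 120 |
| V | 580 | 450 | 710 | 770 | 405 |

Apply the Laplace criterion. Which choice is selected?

V

Row averages: I=132, II=43, III=195, IV=168, V=583
Highest average = 583 → V.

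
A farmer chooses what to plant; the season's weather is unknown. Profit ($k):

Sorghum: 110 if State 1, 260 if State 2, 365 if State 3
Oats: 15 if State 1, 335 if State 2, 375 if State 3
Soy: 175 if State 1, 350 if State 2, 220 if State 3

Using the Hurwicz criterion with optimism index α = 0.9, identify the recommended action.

Sorghum

Sorghum: 0.9·365 + 0.1·110 = 339.5
Oats: 0.9·375 + 0.1·15 = 339
Soy: 0.9·350 + 0.1·175 = 332.5
Highest Hurwicz score = 339.5 → Sorghum.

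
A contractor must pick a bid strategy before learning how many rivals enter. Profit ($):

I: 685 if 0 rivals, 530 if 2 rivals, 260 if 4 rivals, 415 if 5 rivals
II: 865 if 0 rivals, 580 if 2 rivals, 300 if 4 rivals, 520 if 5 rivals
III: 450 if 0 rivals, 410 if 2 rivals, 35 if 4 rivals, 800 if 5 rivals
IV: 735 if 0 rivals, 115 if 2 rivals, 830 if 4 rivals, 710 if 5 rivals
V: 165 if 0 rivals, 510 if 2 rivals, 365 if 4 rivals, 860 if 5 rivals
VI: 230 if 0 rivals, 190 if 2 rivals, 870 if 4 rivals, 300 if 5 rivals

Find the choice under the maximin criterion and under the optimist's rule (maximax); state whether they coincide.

maximin → II; maximax → VI (disagree)

Row minima: I=260, II=300, III=35, IV=115, V=165, VI=190
Best worst-case = 300 → II.
Row maxima: I=685, II=865, III=800, IV=830, V=860, VI=870
Best best-case = 870 → VI.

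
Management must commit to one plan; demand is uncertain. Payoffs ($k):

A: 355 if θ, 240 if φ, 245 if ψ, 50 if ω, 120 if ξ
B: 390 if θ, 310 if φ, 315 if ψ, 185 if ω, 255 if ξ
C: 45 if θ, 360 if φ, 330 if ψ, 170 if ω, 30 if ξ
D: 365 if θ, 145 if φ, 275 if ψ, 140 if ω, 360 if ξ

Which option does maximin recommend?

B

Row minima: A=50, B=185, C=30, D=140
Best worst-case = 185 → B.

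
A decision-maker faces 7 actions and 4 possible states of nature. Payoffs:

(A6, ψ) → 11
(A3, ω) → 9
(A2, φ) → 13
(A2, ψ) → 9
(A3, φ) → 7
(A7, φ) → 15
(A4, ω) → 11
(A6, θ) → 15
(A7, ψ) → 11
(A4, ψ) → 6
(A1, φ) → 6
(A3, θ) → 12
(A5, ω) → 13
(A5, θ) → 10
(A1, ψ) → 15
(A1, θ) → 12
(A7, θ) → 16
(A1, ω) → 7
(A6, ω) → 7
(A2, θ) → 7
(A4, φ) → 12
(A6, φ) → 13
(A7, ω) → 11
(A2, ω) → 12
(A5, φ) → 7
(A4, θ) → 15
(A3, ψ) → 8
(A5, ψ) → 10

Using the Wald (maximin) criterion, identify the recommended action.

Row minima: A1=6, A2=7, A3=7, A4=6, A5=7, A6=7, A7=11
Best worst-case = 11 → A7.

A7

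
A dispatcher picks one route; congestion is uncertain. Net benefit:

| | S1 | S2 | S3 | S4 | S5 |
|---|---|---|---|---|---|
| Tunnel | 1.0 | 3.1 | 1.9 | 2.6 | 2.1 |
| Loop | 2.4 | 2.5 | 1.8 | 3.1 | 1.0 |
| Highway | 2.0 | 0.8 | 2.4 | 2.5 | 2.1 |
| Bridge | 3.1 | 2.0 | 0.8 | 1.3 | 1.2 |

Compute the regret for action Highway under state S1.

1.1

Best payoff under S1 is 3.1.
Regret = 3.1 − 2.0 = 1.1.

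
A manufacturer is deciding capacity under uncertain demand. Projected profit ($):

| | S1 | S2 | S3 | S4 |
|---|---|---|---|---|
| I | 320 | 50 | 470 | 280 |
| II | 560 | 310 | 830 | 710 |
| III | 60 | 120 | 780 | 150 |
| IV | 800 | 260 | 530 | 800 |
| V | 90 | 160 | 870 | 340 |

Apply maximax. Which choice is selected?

Row maxima: I=470, II=830, III=780, IV=800, V=870
Best best-case = 870 → V.

V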